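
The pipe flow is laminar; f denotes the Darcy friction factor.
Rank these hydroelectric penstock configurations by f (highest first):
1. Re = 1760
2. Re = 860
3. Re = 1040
Case 1: f = 0.03636
Case 2: f = 0.07442
Case 3: f = 0.06154
Ranking (highest first): 2, 3, 1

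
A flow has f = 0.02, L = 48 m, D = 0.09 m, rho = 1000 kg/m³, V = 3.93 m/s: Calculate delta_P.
Formula: \Delta P = f \frac{L}{D} \frac{\rho V^2}{2}
delta_P = 0.02·(48/0.09)·0.5·1000·3.93²/1000 = 82.37 kPa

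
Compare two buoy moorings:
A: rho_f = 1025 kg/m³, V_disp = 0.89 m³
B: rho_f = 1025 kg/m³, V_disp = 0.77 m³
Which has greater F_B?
F_B(A) = 8949 N, F_B(B) = 7743 N. Answer: A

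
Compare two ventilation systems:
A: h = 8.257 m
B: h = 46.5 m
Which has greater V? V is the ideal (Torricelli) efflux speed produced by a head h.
V(A) = 12.73 m/s, V(B) = 30.2 m/s. Answer: B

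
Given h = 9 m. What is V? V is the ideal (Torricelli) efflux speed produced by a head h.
Formula: V = \sqrt{2 g h}
V = √(2·9.81·9) = 13.29 m/s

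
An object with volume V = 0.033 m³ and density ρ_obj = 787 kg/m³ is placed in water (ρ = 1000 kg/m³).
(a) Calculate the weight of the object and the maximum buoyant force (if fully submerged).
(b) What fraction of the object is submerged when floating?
(a) W=rho_obj*g*V=787*9.81*0.033=254.8 N; F_B(max)=rho*g*V=1000*9.81*0.033=323.7 N
(b) Floating fraction=rho_obj/rho=787/1000=0.787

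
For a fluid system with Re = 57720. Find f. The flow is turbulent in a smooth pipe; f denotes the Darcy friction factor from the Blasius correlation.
Formula: f = \frac{0.316}{Re^{0.25}}
f = 0.316/57720^0.25 = 0.02039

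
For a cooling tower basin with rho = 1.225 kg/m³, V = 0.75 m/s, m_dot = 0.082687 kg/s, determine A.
Formula: \dot{m} = \rho A V
Substituting knowns: 0.082687 = 1.225·A·0.75
Solving for A: A = 0.082687/(1.225·0.75) = 0.09 m²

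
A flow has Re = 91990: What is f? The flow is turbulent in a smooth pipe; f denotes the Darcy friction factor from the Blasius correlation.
Formula: f = \frac{0.316}{Re^{0.25}}
f = 0.316/91990^0.25 = 0.01814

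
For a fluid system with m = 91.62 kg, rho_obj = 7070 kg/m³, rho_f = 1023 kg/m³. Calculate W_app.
Formula: W_{app} = mg\left(1 - \frac{\rho_f}{\rho_{obj}}\right)
W_app = 91.62·9.81·(1 − 1023/7070) = 768.7 N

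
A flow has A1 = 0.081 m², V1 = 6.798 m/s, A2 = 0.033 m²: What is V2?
Formula: V_2 = \frac{A_1 V_1}{A_2}
V2 = 0.081·6.798/0.033 = 16.69 m/s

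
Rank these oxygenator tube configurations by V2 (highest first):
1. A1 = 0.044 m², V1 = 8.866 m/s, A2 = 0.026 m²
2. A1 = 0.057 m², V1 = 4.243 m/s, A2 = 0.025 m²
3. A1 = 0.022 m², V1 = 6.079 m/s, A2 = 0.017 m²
Case 1: V2 = 15 m/s
Case 2: V2 = 9.674 m/s
Case 3: V2 = 7.867 m/s
Ranking (highest first): 1, 2, 3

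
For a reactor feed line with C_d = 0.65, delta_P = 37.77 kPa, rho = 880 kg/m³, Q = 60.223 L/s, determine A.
Formula: Q = C_d A \sqrt{\frac{2 \Delta P}{\rho}}
Substituting knowns: 60.223 = 0.65·A·√(2·(37.77·1000)/880)·1000
Solving for A: A = (60.223/1000)/(0.65·√(2·(37.77·1000)/880)) = 0.01 m²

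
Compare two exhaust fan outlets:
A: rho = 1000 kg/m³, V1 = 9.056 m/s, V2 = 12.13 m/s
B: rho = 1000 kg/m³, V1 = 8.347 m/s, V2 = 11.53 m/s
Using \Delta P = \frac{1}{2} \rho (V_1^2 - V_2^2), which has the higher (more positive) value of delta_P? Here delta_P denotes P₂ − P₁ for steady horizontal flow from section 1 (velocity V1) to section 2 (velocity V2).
delta_P(A) = -32.56 kPa, delta_P(B) = -31.63 kPa. Answer: B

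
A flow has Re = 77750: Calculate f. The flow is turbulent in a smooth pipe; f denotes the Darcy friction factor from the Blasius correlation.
Formula: f = \frac{0.316}{Re^{0.25}}
f = 0.316/77750^0.25 = 0.01892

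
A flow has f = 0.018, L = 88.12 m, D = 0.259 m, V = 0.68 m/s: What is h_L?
Formula: h_L = f \frac{L}{D} \frac{V^2}{2g}
h_L = 0.018·(88.12/0.259)·0.68²/(2·9.81) = 0.1443 m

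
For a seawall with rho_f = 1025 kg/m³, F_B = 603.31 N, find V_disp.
Formula: F_B = \rho_f g V_{disp}
Substituting knowns: 603.31 = 1025·9.81·V_disp
Solving for V_disp: V_disp = 603.31/(1025·9.81) = 0.06 m³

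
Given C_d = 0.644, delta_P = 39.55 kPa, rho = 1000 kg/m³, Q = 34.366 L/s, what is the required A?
Formula: Q = C_d A \sqrt{\frac{2 \Delta P}{\rho}}
Substituting knowns: 34.366 = 0.644·A·√(2·(39.55·1000)/1000)·1000
Solving for A: A = (34.366/1000)/(0.644·√(2·(39.55·1000)/1000)) = 0.006 m²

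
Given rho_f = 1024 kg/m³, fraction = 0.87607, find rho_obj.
Formula: f_{sub} = \frac{\rho_{obj}}{\rho_f}
Substituting knowns: 0.87607 = rho_obj/1024
Solving for rho_obj: rho_obj = 0.87607·1024 = 897.1 kg/m³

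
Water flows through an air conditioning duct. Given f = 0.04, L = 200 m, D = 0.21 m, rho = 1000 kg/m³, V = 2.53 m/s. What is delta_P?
Formula: \Delta P = f \frac{L}{D} \frac{\rho V^2}{2}
delta_P = 0.04·(200/0.21)·0.5·1000·2.53²/1000 = 121.9 kPa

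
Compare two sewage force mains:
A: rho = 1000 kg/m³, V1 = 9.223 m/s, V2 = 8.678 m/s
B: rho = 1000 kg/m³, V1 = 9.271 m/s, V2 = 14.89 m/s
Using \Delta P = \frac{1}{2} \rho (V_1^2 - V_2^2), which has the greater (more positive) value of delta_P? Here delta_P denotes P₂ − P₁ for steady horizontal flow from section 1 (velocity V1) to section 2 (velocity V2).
delta_P(A) = 4.878 kPa, delta_P(B) = -67.88 kPa. Answer: A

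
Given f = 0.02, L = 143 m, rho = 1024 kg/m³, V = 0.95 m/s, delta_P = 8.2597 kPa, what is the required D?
Formula: \Delta P = f \frac{L}{D} \frac{\rho V^2}{2}
Substituting knowns: 8.2597 = 0.02·(143/D)·0.5·1024·0.95²/1000
Solving for D: D = 0.02·143·0.5·1024·0.95²/(8.2597·1000) = 0.16 m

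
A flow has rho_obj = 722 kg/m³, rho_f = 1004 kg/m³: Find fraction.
Formula: f_{sub} = \frac{\rho_{obj}}{\rho_f}
fraction = 722/1004 = 0.7191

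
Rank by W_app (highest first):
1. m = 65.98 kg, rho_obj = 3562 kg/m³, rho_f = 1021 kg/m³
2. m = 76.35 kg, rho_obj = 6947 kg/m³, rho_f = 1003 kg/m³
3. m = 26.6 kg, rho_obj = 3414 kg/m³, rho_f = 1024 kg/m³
Case 1: W_app = 461.7 N
Case 2: W_app = 640.9 N
Case 3: W_app = 182.7 N
Ranking (highest first): 2, 1, 3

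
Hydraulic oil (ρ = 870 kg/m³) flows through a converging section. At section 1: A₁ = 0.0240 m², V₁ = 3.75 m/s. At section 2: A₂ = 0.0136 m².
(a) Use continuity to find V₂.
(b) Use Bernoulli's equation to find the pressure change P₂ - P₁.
(a) Continuity: A₁V₁=A₂V₂ -> V₂=A₁V₁/A₂=0.0240*3.75/0.0136=6.62 m/s
(b) Bernoulli: P₂-P₁=0.5*rho*(V₁^2-V₂^2)/1000=0.5*870*(3.75^2-6.62^2)/1000=-12.95 kPa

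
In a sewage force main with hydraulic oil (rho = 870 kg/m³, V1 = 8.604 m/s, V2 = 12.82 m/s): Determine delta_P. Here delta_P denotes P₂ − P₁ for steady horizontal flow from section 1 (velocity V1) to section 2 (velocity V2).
Formula: \Delta P = \frac{1}{2} \rho (V_1^2 - V_2^2)
delta_P = 0.5·870·(8.604² − 12.82²)/1000 = -39.29 kPa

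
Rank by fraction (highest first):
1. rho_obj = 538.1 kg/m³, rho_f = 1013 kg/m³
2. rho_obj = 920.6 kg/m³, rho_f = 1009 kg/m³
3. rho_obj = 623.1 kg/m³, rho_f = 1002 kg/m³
Case 1: fraction = 0.5312
Case 2: fraction = 0.9124
Case 3: fraction = 0.6219
Ranking (highest first): 2, 3, 1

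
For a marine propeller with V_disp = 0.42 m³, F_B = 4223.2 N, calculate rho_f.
Formula: F_B = \rho_f g V_{disp}
Substituting knowns: 4223.2 = rho_f·9.81·0.42
Solving for rho_f: rho_f = 4223.2/(9.81·0.42) = 1025 kg/m³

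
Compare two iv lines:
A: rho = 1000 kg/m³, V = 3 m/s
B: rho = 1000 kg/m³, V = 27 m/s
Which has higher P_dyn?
P_dyn(A) = 4.5 kPa, P_dyn(B) = 364.5 kPa. Answer: B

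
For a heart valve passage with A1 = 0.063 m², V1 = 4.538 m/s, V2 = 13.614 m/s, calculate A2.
Formula: V_2 = \frac{A_1 V_1}{A_2}
Substituting knowns: 13.614 = 0.063·4.538/A2
Solving for A2: A2 = 0.063·4.538/13.614 = 0.021 m²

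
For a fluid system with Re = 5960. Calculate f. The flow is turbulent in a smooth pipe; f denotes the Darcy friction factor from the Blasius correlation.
Formula: f = \frac{0.316}{Re^{0.25}}
f = 0.316/5960^0.25 = 0.03596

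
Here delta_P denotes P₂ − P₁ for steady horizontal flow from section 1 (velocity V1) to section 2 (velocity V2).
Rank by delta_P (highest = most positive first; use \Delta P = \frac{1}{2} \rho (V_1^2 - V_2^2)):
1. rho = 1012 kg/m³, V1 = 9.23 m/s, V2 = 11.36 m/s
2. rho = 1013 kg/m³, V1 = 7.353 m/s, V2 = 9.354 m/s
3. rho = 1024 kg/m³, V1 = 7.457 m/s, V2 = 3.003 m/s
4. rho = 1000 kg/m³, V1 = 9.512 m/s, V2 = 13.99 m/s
Case 1: delta_P = -22.19 kPa
Case 2: delta_P = -16.93 kPa
Case 3: delta_P = 23.85 kPa
Case 4: delta_P = -52.62 kPa
Ranking (highest first): 3, 2, 1, 4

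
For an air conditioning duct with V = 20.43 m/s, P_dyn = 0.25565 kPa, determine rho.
Formula: P_{dyn} = \frac{1}{2} \rho V^2
Substituting knowns: 0.25565 = 0.5·rho·20.43²/1000
Solving for rho: rho = 2·(0.25565·1000)/20.43² = 1.225 kg/m³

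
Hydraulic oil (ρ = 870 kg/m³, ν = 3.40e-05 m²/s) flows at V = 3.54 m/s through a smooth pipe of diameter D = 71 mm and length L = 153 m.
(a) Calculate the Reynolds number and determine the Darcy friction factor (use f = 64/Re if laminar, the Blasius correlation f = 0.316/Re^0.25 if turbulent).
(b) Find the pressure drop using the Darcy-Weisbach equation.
(a) Re = V·D/ν = 3.54·0.071/3.40e-05 = 7392.4 → turbulent (Re > 4000); f = 0.316/Re^0.25 = 0.316/7392.4^0.25 = 0.034079
(b) Darcy-Weisbach: ΔP = f·(L/D)·½ρV²/1000 = 0.034079·(153/0.071)·½·870·3.54²/1000 = 400.3 kPa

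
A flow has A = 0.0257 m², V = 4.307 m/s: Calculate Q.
Formula: Q = A V
Q = 0.0257·4.307·1000 = 110.7 L/s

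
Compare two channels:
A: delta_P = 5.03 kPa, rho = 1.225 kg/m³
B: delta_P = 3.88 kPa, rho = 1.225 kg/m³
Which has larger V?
V(A) = 90.62 m/s, V(B) = 79.59 m/s. Answer: A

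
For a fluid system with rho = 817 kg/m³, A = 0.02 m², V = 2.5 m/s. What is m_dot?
Formula: \dot{m} = \rho A V
m_dot = 817·0.02·2.5 = 40.85 kg/s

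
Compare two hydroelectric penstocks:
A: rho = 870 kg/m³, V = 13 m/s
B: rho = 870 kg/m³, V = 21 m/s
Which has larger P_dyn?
P_dyn(A) = 73.52 kPa, P_dyn(B) = 191.8 kPa. Answer: B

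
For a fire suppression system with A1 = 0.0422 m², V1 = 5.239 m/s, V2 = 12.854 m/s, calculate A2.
Formula: V_2 = \frac{A_1 V_1}{A_2}
Substituting knowns: 12.854 = 0.0422·5.239/A2
Solving for A2: A2 = 0.0422·5.239/12.854 = 0.0172 m²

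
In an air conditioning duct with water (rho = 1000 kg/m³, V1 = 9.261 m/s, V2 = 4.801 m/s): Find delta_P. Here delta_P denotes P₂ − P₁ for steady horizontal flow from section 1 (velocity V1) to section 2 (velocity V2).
Formula: \Delta P = \frac{1}{2} \rho (V_1^2 - V_2^2)
delta_P = 0.5·1000·(9.261² − 4.801²)/1000 = 31.36 kPa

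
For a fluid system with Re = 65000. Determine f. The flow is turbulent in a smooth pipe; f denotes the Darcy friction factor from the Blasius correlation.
Formula: f = \frac{0.316}{Re^{0.25}}
f = 0.316/65000^0.25 = 0.01979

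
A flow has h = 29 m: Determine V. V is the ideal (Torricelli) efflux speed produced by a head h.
Formula: V = \sqrt{2 g h}
V = √(2·9.81·29) = 23.85 m/s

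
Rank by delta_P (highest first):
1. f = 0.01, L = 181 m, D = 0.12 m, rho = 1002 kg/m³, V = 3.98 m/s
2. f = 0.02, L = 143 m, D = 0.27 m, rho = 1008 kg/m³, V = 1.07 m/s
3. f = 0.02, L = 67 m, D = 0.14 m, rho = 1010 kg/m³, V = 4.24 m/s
Case 1: delta_P = 119.7 kPa
Case 2: delta_P = 6.112 kPa
Case 3: delta_P = 86.9 kPa
Ranking (highest first): 1, 3, 2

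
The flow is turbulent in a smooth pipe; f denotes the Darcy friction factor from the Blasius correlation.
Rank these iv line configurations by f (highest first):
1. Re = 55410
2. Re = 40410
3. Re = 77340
Case 1: f = 0.0206
Case 2: f = 0.02229
Case 3: f = 0.01895
Ranking (highest first): 2, 1, 3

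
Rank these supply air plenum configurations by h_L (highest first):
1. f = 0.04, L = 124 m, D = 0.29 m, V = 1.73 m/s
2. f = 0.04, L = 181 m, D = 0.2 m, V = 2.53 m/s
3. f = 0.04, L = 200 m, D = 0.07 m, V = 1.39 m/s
Case 1: h_L = 2.609 m
Case 2: h_L = 11.81 m
Case 3: h_L = 11.25 m
Ranking (highest first): 2, 3, 1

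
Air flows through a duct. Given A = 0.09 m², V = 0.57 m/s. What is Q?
Formula: Q = A V
Q = 0.09·0.57·1000 = 51.3 L/s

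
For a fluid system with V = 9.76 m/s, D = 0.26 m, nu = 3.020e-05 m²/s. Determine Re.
Formula: Re = \frac{V D}{\nu}
Re = 9.76·0.26/3.020e-05 = 84026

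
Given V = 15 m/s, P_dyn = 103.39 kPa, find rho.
Formula: P_{dyn} = \frac{1}{2} \rho V^2
Substituting knowns: 103.39 = 0.5·rho·15²/1000
Solving for rho: rho = 2·(103.39·1000)/15² = 919 kg/m³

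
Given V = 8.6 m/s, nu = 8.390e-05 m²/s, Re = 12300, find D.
Formula: Re = \frac{V D}{\nu}
Substituting knowns: 12300 = 8.6·D/8.390e-05
Solving for D: D = 12300·8.390e-05/8.6 = 0.12 m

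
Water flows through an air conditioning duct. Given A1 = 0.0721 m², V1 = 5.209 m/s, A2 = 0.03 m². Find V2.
Formula: V_2 = \frac{A_1 V_1}{A_2}
V2 = 0.0721·5.209/0.03 = 12.52 m/s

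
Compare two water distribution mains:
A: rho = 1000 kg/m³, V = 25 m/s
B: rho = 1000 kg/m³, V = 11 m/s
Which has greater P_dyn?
P_dyn(A) = 312.5 kPa, P_dyn(B) = 60.5 kPa. Answer: A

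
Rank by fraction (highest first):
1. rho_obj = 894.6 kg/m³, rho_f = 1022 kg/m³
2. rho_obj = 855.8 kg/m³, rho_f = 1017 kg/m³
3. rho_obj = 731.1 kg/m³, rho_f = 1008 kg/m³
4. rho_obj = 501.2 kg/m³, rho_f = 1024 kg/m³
Case 1: fraction = 0.8753
Case 2: fraction = 0.8415
Case 3: fraction = 0.7253
Case 4: fraction = 0.4895
Ranking (highest first): 1, 2, 3, 4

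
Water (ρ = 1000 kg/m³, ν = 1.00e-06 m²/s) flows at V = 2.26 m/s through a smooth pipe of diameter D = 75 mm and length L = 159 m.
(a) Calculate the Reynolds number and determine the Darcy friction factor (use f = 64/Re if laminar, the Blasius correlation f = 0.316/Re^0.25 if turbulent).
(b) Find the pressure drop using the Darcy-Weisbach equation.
(a) Re = V·D/ν = 2.26·0.075/1.00e-06 = 169500 → turbulent (Re > 4000); f = 0.316/Re^0.25 = 0.316/169500^0.25 = 0.015574 (Blasius is strictly valid for Re ≲ 1e5; used here as the smooth-pipe estimate the problem specifies)
(b) Darcy-Weisbach: ΔP = f·(L/D)·½ρV²/1000 = 0.015574·(159/0.075)·½·1000·2.26²/1000 = 84.32 kPa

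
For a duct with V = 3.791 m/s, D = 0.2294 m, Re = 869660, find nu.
Formula: Re = \frac{V D}{\nu}
Substituting knowns: 869660 = 3.791·0.2294/nu
Solving for nu: nu = 3.791·0.2294/869660 = 1.000e-06 m²/s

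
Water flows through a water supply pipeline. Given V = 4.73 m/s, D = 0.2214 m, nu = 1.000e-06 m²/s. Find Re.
Formula: Re = \frac{V D}{\nu}
Re = 4.73·0.2214/1.000e-06 = 1.047e+06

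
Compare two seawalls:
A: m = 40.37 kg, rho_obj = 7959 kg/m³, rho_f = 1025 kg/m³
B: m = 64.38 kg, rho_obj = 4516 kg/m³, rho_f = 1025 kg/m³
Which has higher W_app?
W_app(A) = 345 N, W_app(B) = 488.2 N. Answer: B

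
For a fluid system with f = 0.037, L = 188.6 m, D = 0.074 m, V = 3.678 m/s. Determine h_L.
Formula: h_L = f \frac{L}{D} \frac{V^2}{2g}
h_L = 0.037·(188.6/0.074)·3.678²/(2·9.81) = 65.02 m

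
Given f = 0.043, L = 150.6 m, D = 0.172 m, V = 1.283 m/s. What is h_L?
Formula: h_L = f \frac{L}{D} \frac{V^2}{2g}
h_L = 0.043·(150.6/0.172)·1.283²/(2·9.81) = 3.159 m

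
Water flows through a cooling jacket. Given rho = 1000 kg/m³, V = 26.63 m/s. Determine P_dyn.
Formula: P_{dyn} = \frac{1}{2} \rho V^2
P_dyn = 0.5·1000·26.63²/1000 = 354.6 kPa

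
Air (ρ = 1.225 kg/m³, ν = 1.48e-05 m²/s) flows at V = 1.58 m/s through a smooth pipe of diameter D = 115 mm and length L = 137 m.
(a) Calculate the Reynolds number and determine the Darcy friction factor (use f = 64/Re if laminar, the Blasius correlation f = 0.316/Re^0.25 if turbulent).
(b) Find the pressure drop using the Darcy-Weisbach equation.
(a) Re = V·D/ν = 1.58·0.115/1.48e-05 = 12277 → turbulent (Re > 4000); f = 0.316/Re^0.25 = 0.316/12277^0.25 = 0.03002
(b) Darcy-Weisbach: ΔP = f·(L/D)·½ρV²/1000 = 0.03002·(137/0.115)·½·1.225·1.58²/1000 = 0.05468 kPa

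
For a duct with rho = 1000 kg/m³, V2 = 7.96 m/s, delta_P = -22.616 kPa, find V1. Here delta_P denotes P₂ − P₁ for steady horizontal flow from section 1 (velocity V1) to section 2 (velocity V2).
Formula: \Delta P = \frac{1}{2} \rho (V_1^2 - V_2^2)
Substituting knowns: -22.616 = 0.5·1000·(V1² − 7.96²)/1000
Solving for V1: V1 = √(7.96² + 2·(-22.616·1000)/1000) = 4.258 m/s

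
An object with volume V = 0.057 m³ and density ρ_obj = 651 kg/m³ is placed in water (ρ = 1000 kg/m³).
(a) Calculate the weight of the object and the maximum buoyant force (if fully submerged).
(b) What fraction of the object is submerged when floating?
(a) W=rho_obj*g*V=651*9.81*0.057=364.0 N; F_B(max)=rho*g*V=1000*9.81*0.057=559.2 N
(b) Floating fraction=rho_obj/rho=651/1000=0.651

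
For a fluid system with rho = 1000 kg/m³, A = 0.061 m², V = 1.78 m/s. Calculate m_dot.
Formula: \dot{m} = \rho A V
m_dot = 1000·0.061·1.78 = 108.6 kg/s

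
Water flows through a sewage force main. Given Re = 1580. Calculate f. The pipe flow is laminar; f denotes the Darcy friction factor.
Formula: f = \frac{64}{Re}
f = 64/1580 = 0.04051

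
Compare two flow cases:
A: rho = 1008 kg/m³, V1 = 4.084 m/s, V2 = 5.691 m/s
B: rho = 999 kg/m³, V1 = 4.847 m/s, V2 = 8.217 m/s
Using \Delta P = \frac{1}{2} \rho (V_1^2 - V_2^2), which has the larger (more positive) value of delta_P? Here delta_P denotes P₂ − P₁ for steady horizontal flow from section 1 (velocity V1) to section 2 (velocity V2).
delta_P(A) = -7.917 kPa, delta_P(B) = -21.99 kPa. Answer: A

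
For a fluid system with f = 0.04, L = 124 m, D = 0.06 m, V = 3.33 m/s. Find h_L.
Formula: h_L = f \frac{L}{D} \frac{V^2}{2g}
h_L = 0.04·(124/0.06)·3.33²/(2·9.81) = 46.72 m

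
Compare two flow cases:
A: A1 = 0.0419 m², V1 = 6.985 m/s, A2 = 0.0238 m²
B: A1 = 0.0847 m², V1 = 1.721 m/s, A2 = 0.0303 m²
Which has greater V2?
V2(A) = 12.3 m/s, V2(B) = 4.811 m/s. Answer: A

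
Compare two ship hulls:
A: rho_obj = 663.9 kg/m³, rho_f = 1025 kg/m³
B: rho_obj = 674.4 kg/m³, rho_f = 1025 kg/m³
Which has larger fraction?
fraction(A) = 0.6477, fraction(B) = 0.658. Answer: B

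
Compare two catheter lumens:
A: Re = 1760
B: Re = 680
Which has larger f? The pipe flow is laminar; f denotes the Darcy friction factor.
f(A) = 0.03636, f(B) = 0.09412. Answer: B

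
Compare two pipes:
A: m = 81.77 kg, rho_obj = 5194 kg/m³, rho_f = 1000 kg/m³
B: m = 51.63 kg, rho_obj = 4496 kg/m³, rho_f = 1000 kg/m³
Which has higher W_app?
W_app(A) = 647.7 N, W_app(B) = 393.8 N. Answer: A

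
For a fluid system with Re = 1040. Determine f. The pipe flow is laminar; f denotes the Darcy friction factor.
Formula: f = \frac{64}{Re}
f = 64/1040 = 0.06154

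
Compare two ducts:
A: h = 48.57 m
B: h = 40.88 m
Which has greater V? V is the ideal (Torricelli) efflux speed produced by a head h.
V(A) = 30.87 m/s, V(B) = 28.32 m/s. Answer: A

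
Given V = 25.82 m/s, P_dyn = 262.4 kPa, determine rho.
Formula: P_{dyn} = \frac{1}{2} \rho V^2
Substituting knowns: 262.4 = 0.5·rho·25.82²/1000
Solving for rho: rho = 2·(262.4·1000)/25.82² = 787.2 kg/m³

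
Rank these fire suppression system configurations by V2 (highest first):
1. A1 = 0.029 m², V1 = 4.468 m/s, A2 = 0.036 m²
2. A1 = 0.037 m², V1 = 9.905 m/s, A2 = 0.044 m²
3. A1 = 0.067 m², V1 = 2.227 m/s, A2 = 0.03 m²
Case 1: V2 = 3.599 m/s
Case 2: V2 = 8.329 m/s
Case 3: V2 = 4.974 m/s
Ranking (highest first): 2, 3, 1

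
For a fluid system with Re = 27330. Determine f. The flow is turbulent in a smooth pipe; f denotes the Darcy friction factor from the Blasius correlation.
Formula: f = \frac{0.316}{Re^{0.25}}
f = 0.316/27330^0.25 = 0.02458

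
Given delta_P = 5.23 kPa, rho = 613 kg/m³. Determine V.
Formula: V = \sqrt{\frac{2 \Delta P}{\rho}}
V = √(2·(5.23·1000)/613) = 4.131 m/s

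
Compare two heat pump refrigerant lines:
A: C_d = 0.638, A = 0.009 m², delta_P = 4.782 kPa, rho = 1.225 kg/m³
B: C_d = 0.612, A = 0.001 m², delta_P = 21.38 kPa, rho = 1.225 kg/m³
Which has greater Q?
Q(A) = 507.4 L/s, Q(B) = 114.3 L/s. Answer: A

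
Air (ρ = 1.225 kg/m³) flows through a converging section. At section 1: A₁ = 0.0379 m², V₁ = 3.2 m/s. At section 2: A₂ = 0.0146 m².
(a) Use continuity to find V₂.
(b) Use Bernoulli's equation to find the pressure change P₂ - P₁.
(a) Continuity: A₁V₁=A₂V₂ -> V₂=A₁V₁/A₂=0.0379*3.2/0.0146=8.31 m/s
(b) Bernoulli: P₂-P₁=0.5*rho*(V₁^2-V₂^2)/1000=0.5*1.225*(3.2^2-8.31^2)/1000=-0.03602 kPa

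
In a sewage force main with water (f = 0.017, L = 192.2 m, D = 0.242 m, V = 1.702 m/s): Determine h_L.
Formula: h_L = f \frac{L}{D} \frac{V^2}{2g}
h_L = 0.017·(192.2/0.242)·1.702²/(2·9.81) = 1.993 m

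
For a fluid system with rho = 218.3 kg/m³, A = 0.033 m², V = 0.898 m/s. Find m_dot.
Formula: \dot{m} = \rho A V
m_dot = 218.3·0.033·0.898 = 6.469 kg/s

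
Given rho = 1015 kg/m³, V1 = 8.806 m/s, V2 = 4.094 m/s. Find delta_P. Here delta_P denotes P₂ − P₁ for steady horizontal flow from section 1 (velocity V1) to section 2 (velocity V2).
Formula: \Delta P = \frac{1}{2} \rho (V_1^2 - V_2^2)
delta_P = 0.5·1015·(8.806² − 4.094²)/1000 = 30.85 kPa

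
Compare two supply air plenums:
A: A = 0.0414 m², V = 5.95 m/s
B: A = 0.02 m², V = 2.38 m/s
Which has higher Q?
Q(A) = 246.3 L/s, Q(B) = 47.6 L/s. Answer: A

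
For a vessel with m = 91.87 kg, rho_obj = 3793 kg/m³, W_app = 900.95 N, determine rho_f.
Formula: W_{app} = mg\left(1 - \frac{\rho_f}{\rho_{obj}}\right)
Substituting knowns: 900.95 = 91.87·9.81·(1 − rho_f/3793)
Solving for rho_f: rho_f = 3793·(1 − 900.95/(91.87·9.81)) = 1.24 kg/m³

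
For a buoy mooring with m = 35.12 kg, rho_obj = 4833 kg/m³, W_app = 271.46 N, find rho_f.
Formula: W_{app} = mg\left(1 - \frac{\rho_f}{\rho_{obj}}\right)
Substituting knowns: 271.46 = 35.12·9.81·(1 − rho_f/4833)
Solving for rho_f: rho_f = 4833·(1 − 271.46/(35.12·9.81)) = 1025 kg/m³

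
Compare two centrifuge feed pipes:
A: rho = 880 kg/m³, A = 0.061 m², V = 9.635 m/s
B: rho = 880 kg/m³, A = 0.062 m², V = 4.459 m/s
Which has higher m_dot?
m_dot(A) = 517.2 kg/s, m_dot(B) = 243.3 kg/s. Answer: A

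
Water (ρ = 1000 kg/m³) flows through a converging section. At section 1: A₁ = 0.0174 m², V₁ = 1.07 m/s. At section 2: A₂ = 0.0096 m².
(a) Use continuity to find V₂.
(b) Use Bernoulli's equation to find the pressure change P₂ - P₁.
(a) Continuity: A₁V₁=A₂V₂ -> V₂=A₁V₁/A₂=0.0174*1.07/0.0096=1.94 m/s
(b) Bernoulli: P₂-P₁=0.5*rho*(V₁^2-V₂^2)/1000=0.5*1000*(1.07^2-1.94^2)/1000=-1.309 kPa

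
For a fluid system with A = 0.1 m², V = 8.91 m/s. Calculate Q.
Formula: Q = A V
Q = 0.1·8.91·1000 = 891 L/s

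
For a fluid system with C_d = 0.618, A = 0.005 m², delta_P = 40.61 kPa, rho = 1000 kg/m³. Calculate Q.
Formula: Q = C_d A \sqrt{\frac{2 \Delta P}{\rho}}
Q = 0.618·0.005·√(2·(40.61·1000)/1000)·1000 = 27.85 L/s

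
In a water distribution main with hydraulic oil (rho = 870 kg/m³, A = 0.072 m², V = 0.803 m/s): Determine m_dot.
Formula: \dot{m} = \rho A V
m_dot = 870·0.072·0.803 = 50.3 kg/s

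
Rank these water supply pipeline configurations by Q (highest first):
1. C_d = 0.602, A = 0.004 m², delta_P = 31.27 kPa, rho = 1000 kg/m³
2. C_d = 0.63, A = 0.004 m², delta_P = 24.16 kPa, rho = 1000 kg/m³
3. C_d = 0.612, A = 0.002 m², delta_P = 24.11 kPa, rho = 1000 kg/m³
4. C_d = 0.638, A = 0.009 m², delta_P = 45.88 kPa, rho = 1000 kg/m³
Case 1: Q = 19.04 L/s
Case 2: Q = 17.52 L/s
Case 3: Q = 8.5 L/s
Case 4: Q = 55 L/s
Ranking (highest first): 4, 1, 2, 3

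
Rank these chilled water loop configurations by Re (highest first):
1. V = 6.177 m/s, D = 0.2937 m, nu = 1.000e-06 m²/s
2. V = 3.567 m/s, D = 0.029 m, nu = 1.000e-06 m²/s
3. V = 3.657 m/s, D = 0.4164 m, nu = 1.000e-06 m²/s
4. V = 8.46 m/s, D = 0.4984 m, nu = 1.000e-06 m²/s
Case 1: Re = 1.814e+06
Case 2: Re = 103443
Case 3: Re = 1.523e+06
Case 4: Re = 4.216e+06
Ranking (highest first): 4, 1, 3, 2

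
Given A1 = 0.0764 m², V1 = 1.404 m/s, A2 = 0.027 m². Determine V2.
Formula: V_2 = \frac{A_1 V_1}{A_2}
V2 = 0.0764·1.404/0.027 = 3.973 m/s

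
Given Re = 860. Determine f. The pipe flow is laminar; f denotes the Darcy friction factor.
Formula: f = \frac{64}{Re}
f = 64/860 = 0.07442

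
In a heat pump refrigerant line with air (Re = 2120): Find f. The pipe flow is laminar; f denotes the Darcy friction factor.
Formula: f = \frac{64}{Re}
f = 64/2120 = 0.03019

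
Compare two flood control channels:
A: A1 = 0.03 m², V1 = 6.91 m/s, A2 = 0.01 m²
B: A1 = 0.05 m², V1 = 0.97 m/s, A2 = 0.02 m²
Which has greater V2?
V2(A) = 20.73 m/s, V2(B) = 2.425 m/s. Answer: A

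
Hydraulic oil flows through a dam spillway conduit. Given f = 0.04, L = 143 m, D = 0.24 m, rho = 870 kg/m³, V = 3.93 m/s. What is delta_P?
Formula: \Delta P = f \frac{L}{D} \frac{\rho V^2}{2}
delta_P = 0.04·(143/0.24)·0.5·870·3.93²/1000 = 160.1 kPa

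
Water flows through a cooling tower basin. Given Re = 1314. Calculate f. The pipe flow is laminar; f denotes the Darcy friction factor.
Formula: f = \frac{64}{Re}
f = 64/1314 = 0.04871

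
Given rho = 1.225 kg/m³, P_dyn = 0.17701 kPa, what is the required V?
Formula: P_{dyn} = \frac{1}{2} \rho V^2
Substituting knowns: 0.17701 = 0.5·1.225·V²/1000
Solving for V: V = √(2·(0.17701·1000)/1.225) = 17 m/s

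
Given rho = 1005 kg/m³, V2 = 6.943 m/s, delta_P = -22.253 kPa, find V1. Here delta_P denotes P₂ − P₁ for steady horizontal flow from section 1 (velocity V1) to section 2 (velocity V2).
Formula: \Delta P = \frac{1}{2} \rho (V_1^2 - V_2^2)
Substituting knowns: -22.253 = 0.5·1005·(V1² − 6.943²)/1000
Solving for V1: V1 = √(6.943² + 2·(-22.253·1000)/1005) = 1.98 m/s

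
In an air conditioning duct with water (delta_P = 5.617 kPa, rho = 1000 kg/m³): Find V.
Formula: V = \sqrt{\frac{2 \Delta P}{\rho}}
V = √(2·(5.617·1000)/1000) = 3.352 m/s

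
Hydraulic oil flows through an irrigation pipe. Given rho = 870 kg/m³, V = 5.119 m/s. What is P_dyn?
Formula: P_{dyn} = \frac{1}{2} \rho V^2
P_dyn = 0.5·870·5.119²/1000 = 11.4 kPa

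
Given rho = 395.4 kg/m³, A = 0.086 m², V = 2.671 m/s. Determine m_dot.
Formula: \dot{m} = \rho A V
m_dot = 395.4·0.086·2.671 = 90.83 kg/s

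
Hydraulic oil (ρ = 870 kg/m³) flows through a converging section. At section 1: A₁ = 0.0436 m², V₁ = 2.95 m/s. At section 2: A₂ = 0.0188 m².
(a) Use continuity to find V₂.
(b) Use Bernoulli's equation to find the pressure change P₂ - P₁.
(a) Continuity: A₁V₁=A₂V₂ -> V₂=A₁V₁/A₂=0.0436*2.95/0.0188=6.84 m/s
(b) Bernoulli: P₂-P₁=0.5*rho*(V₁^2-V₂^2)/1000=0.5*870*(2.95^2-6.84^2)/1000=-16.57 kPa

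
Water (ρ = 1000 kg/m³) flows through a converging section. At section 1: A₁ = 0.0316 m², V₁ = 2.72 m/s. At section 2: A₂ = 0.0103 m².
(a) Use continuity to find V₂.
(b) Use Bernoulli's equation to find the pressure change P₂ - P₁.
(a) Continuity: A₁V₁=A₂V₂ -> V₂=A₁V₁/A₂=0.0316*2.72/0.0103=8.34 m/s
(b) Bernoulli: P₂-P₁=0.5*rho*(V₁^2-V₂^2)/1000=0.5*1000*(2.72^2-8.34^2)/1000=-31.08 kPa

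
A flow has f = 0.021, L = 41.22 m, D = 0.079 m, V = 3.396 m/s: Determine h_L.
Formula: h_L = f \frac{L}{D} \frac{V^2}{2g}
h_L = 0.021·(41.22/0.079)·3.396²/(2·9.81) = 6.441 m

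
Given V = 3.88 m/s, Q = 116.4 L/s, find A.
Formula: Q = A V
Substituting knowns: 116.4 = A·3.88·1000
Solving for A: A = (116.4/1000)/3.88 = 0.03 m²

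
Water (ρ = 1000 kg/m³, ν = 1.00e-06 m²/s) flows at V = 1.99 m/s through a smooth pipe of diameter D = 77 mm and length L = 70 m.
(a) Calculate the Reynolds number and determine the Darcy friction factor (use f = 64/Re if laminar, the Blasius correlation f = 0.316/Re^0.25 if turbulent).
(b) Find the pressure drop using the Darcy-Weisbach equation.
(a) Re = V·D/ν = 1.99·0.077/1.00e-06 = 153230 → turbulent (Re > 4000); f = 0.316/Re^0.25 = 0.316/153230^0.25 = 0.015972 (Blasius is strictly valid for Re ≲ 1e5; used here as the smooth-pipe estimate the problem specifies)
(b) Darcy-Weisbach: ΔP = f·(L/D)·½ρV²/1000 = 0.015972·(70/0.077)·½·1000·1.99²/1000 = 28.75 kPa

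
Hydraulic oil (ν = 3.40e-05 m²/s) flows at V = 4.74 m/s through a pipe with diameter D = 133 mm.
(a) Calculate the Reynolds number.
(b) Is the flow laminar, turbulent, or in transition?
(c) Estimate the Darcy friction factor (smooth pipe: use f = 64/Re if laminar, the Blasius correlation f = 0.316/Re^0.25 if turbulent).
(a) Re = V·D/ν = 4.74·0.133/3.40e-05 = 18542
(b) Flow regime: turbulent (Re > 4000)
(c) Friction factor: f = 0.316/Re^0.25 = 0.316/18542^0.25 = 0.02708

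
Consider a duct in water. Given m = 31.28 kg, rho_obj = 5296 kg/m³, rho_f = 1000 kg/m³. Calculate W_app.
Formula: W_{app} = mg\left(1 - \frac{\rho_f}{\rho_{obj}}\right)
W_app = 31.28·9.81·(1 − 1000/5296) = 248.9 N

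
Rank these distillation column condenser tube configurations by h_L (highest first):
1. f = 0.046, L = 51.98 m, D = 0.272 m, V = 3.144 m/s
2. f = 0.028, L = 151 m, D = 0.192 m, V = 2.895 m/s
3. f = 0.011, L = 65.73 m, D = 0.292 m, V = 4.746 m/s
Case 1: h_L = 4.429 m
Case 2: h_L = 9.407 m
Case 3: h_L = 2.843 m
Ranking (highest first): 2, 1, 3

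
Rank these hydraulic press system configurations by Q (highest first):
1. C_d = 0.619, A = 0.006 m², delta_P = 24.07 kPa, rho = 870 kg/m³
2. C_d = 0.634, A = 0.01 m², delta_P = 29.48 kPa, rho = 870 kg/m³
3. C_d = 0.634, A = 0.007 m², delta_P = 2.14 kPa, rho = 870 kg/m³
Case 1: Q = 27.63 L/s
Case 2: Q = 52.19 L/s
Case 3: Q = 9.844 L/s
Ranking (highest first): 2, 1, 3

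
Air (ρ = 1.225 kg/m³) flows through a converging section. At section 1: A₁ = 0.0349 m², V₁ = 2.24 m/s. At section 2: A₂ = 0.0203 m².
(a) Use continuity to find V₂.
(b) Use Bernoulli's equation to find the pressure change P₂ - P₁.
(a) Continuity: A₁V₁=A₂V₂ -> V₂=A₁V₁/A₂=0.0349*2.24/0.0203=3.85 m/s
(b) Bernoulli: P₂-P₁=0.5*rho*(V₁^2-V₂^2)/1000=0.5*1.225*(2.24^2-3.85^2)/1000=-0.006006 kPa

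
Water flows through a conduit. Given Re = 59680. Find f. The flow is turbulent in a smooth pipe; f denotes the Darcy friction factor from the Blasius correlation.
Formula: f = \frac{0.316}{Re^{0.25}}
f = 0.316/59680^0.25 = 0.02022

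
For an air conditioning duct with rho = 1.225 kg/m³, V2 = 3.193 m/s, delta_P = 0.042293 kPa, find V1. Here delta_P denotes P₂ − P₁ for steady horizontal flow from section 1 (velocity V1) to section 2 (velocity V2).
Formula: \Delta P = \frac{1}{2} \rho (V_1^2 - V_2^2)
Substituting knowns: 0.042293 = 0.5·1.225·(V1² − 3.193²)/1000
Solving for V1: V1 = √(3.193² + 2·(0.042293·1000)/1.225) = 8.902 m/s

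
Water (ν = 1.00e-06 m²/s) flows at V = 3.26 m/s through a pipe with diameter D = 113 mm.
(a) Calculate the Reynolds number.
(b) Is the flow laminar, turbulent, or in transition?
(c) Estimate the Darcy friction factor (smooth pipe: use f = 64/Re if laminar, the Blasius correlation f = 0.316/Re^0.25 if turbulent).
(a) Re = V·D/ν = 3.26·0.113/1.00e-06 = 368380
(b) Flow regime: turbulent (Re > 4000)
(c) Friction factor: f = 0.316/Re^0.25 = 0.316/368380^0.25 = 0.01283 (Blasius is strictly valid for Re ≲ 1e5; used here as the smooth-pipe estimate the problem specifies)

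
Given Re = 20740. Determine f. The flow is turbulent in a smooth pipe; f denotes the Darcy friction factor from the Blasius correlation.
Formula: f = \frac{0.316}{Re^{0.25}}
f = 0.316/20740^0.25 = 0.02633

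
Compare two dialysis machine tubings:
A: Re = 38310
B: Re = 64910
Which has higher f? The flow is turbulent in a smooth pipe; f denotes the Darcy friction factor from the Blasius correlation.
f(A) = 0.02259, f(B) = 0.0198. Answer: A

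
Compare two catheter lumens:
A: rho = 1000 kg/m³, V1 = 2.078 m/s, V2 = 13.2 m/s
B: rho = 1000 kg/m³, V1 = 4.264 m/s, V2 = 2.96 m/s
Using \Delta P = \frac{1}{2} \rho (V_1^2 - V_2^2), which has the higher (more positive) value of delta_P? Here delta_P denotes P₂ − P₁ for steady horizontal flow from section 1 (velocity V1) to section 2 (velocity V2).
delta_P(A) = -84.96 kPa, delta_P(B) = 4.71 kPa. Answer: B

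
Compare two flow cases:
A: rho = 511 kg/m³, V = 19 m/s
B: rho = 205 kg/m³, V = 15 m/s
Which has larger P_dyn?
P_dyn(A) = 92.24 kPa, P_dyn(B) = 23.06 kPa. Answer: A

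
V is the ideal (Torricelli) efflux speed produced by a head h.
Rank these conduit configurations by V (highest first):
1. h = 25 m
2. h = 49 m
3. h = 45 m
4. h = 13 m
Case 1: V = 22.15 m/s
Case 2: V = 31.01 m/s
Case 3: V = 29.71 m/s
Case 4: V = 15.97 m/s
Ranking (highest first): 2, 3, 1, 4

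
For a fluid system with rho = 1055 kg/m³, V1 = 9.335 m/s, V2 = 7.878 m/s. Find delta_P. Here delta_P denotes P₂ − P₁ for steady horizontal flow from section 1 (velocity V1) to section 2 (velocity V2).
Formula: \Delta P = \frac{1}{2} \rho (V_1^2 - V_2^2)
delta_P = 0.5·1055·(9.335² − 7.878²)/1000 = 13.23 kPa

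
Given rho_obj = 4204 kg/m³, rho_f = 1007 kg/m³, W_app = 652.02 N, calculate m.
Formula: W_{app} = mg\left(1 - \frac{\rho_f}{\rho_{obj}}\right)
Substituting knowns: 652.02 = m·9.81·(1 − 1007/4204)
Solving for m: m = 652.02/(9.81·(1 − 1007/4204)) = 87.4 kg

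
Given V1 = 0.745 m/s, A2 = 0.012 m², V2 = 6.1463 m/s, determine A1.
Formula: V_2 = \frac{A_1 V_1}{A_2}
Substituting knowns: 6.1463 = A1·0.745/0.012
Solving for A1: A1 = 6.1463·0.012/0.745 = 0.099 m²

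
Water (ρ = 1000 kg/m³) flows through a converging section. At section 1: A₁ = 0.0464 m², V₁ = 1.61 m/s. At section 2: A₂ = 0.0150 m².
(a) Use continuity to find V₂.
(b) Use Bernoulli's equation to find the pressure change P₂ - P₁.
(a) Continuity: A₁V₁=A₂V₂ -> V₂=A₁V₁/A₂=0.0464*1.61/0.0150=4.98 m/s
(b) Bernoulli: P₂-P₁=0.5*rho*(V₁^2-V₂^2)/1000=0.5*1000*(1.61^2-4.98^2)/1000=-11.1 kPa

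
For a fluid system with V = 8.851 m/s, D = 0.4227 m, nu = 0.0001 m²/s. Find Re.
Formula: Re = \frac{V D}{\nu}
Re = 8.851·0.4227/0.0001 = 37413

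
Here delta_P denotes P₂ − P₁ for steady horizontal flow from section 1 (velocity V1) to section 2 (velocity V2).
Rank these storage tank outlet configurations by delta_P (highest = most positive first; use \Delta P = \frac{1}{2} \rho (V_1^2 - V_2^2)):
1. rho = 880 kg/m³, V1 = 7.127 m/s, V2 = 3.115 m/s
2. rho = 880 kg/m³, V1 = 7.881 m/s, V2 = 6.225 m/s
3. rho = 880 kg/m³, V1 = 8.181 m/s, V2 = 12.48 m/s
Case 1: delta_P = 18.08 kPa
Case 2: delta_P = 10.28 kPa
Case 3: delta_P = -39.08 kPa
Ranking (highest first): 1, 2, 3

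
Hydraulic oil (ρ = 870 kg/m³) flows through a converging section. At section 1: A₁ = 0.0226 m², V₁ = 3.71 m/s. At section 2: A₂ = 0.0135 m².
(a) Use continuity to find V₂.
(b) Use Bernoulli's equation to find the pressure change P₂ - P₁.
(a) Continuity: A₁V₁=A₂V₂ -> V₂=A₁V₁/A₂=0.0226*3.71/0.0135=6.21 m/s
(b) Bernoulli: P₂-P₁=0.5*rho*(V₁^2-V₂^2)/1000=0.5*870*(3.71^2-6.21^2)/1000=-10.79 kPa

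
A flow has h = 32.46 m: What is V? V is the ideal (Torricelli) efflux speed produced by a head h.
Formula: V = \sqrt{2 g h}
V = √(2·9.81·32.46) = 25.24 m/s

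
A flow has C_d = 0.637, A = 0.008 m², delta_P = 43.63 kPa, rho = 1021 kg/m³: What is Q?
Formula: Q = C_d A \sqrt{\frac{2 \Delta P}{\rho}}
Q = 0.637·0.008·√(2·(43.63·1000)/1021)·1000 = 47.11 L/s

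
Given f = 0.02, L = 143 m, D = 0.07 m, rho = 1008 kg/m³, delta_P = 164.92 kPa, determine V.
Formula: \Delta P = f \frac{L}{D} \frac{\rho V^2}{2}
Substituting knowns: 164.92 = 0.02·(143/0.07)·0.5·1008·V²/1000
Solving for V: V = √((164.92·1000)/(0.02·(143/0.07)·0.5·1008)) = 2.83 m/s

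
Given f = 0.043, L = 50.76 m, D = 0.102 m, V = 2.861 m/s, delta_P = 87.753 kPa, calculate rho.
Formula: \Delta P = f \frac{L}{D} \frac{\rho V^2}{2}
Substituting knowns: 87.753 = 0.043·(50.76/0.102)·0.5·rho·2.861²/1000
Solving for rho: rho = (87.753·1000)/(0.043·(50.76/0.102)·0.5·2.861²) = 1002 kg/m³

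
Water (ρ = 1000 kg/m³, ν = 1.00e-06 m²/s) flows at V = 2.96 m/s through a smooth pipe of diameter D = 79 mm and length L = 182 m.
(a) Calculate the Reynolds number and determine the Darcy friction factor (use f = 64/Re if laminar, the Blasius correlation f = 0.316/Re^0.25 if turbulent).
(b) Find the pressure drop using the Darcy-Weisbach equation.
(a) Re = V·D/ν = 2.96·0.079/1.00e-06 = 233840 → turbulent (Re > 4000); f = 0.316/Re^0.25 = 0.316/233840^0.25 = 0.01437 (Blasius is strictly valid for Re ≲ 1e5; used here as the smooth-pipe estimate the problem specifies)
(b) Darcy-Weisbach: ΔP = f·(L/D)·½ρV²/1000 = 0.01437·(182/0.079)·½·1000·2.96²/1000 = 145 kPa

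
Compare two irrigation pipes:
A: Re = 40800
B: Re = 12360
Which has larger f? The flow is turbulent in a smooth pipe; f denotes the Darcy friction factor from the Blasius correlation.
f(A) = 0.02223, f(B) = 0.02997. Answer: B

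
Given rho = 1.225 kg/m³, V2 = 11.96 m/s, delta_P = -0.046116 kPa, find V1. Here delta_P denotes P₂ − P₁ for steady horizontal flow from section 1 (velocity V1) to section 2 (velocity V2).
Formula: \Delta P = \frac{1}{2} \rho (V_1^2 - V_2^2)
Substituting knowns: -0.046116 = 0.5·1.225·(V1² − 11.96²)/1000
Solving for V1: V1 = √(11.96² + 2·(-0.046116·1000)/1.225) = 8.231 m/s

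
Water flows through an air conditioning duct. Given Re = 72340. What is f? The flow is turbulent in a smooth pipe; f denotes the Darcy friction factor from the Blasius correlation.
Formula: f = \frac{0.316}{Re^{0.25}}
f = 0.316/72340^0.25 = 0.01927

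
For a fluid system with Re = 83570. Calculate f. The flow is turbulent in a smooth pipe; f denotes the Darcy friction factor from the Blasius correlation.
Formula: f = \frac{0.316}{Re^{0.25}}
f = 0.316/83570^0.25 = 0.01859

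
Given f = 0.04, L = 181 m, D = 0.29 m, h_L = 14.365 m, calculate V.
Formula: h_L = f \frac{L}{D} \frac{V^2}{2g}
Substituting knowns: 14.365 = 0.04·(181/0.29)·V²/(2·9.81)
Solving for V: V = √(14.365·2·9.81/(0.04·(181/0.29))) = 3.36 m/s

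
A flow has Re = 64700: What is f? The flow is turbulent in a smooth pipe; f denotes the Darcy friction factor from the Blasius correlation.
Formula: f = \frac{0.316}{Re^{0.25}}
f = 0.316/64700^0.25 = 0.01981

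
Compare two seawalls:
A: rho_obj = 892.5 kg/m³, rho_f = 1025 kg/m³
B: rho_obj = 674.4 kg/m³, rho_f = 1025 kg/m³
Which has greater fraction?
fraction(A) = 0.8707, fraction(B) = 0.658. Answer: A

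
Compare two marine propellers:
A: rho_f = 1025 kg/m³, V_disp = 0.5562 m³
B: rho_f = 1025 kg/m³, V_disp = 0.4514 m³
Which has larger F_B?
F_B(A) = 5593 N, F_B(B) = 4539 N. Answer: A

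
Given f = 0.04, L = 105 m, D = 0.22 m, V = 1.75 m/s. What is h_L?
Formula: h_L = f \frac{L}{D} \frac{V^2}{2g}
h_L = 0.04·(105/0.22)·1.75²/(2·9.81) = 2.98 m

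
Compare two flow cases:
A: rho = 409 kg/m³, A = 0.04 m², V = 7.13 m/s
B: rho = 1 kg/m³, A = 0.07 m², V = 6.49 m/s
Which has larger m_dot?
m_dot(A) = 116.6 kg/s, m_dot(B) = 0.4543 kg/s. Answer: A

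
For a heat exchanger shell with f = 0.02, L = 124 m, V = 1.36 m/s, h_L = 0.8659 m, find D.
Formula: h_L = f \frac{L}{D} \frac{V^2}{2g}
Substituting knowns: 0.8659 = 0.02·(124/D)·1.36²/(2·9.81)
Solving for D: D = 0.02·124·1.36²/(2·9.81·0.8659) = 0.27 m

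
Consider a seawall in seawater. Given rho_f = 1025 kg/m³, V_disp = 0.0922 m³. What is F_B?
Formula: F_B = \rho_f g V_{disp}
F_B = 1025·9.81·0.0922 = 927.1 N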